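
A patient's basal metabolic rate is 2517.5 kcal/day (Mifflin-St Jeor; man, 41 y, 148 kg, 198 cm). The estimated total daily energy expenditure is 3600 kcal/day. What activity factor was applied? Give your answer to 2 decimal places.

Activity factor = TEE ÷ BMR = 3600 ÷ 2517.5 = 1.43.

1.43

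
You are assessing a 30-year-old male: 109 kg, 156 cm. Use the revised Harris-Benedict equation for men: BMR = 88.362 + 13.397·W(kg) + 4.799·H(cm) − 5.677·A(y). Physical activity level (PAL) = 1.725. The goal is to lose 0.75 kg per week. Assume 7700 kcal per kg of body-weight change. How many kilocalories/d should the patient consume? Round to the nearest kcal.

Harris-Benedict: BMR = 88.362 + 13.397(109) + 4.799(156) − 5.677(30) = 2126.969 kcal/day.
TEE = 2126.969 × 1.725 = 3669.0215 kcal/day.
Required daily deficit = 0.75 × 7700 ÷ 7 = 825 kcal/day.
Target intake = 3669.0215 − 825 = 2844.0215 kcal/day.

2844 kilocalories/d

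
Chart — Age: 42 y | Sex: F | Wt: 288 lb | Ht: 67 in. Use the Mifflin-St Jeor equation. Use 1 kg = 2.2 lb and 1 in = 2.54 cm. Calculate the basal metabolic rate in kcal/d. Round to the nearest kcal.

Convert to metric: weight = 288 ÷ 2.2 = 130.9091 kg; height = 67 × 2.54 = 170.18 cm.
Mifflin-St Jeor (female): BMR = 10(130.9091) + 6.25(170.18) − 5(42) − 161 = 1309.0909 + 1063.625 − 210 − 161 = 2001.7159 kcal/day.

2002 kcal/d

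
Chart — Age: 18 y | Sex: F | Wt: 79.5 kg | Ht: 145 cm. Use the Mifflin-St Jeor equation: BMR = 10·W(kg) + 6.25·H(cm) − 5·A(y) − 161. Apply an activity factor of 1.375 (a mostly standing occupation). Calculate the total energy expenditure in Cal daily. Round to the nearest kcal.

1994 Cal daily

Mifflin-St Jeor (female): BMR = 10(79.5) + 6.25(145) − 5(18) − 161 = 795 + 906.25 − 90 − 161 = 1450.25 kcal/day.
TEE = BMR × activity factor = 1450.25 × 1.375 = 1994.0938 kcal/day.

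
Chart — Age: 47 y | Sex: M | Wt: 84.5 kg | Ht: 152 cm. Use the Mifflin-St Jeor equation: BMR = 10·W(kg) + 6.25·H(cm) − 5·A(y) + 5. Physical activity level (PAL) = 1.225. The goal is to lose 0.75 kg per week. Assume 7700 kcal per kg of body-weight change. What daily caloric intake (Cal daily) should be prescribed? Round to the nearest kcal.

1092 Cal daily

Mifflin-St Jeor (male): BMR = 10(84.5) + 6.25(152) − 5(47) + 5 = 845 + 950 − 235 + 5 = 1565 kcal/day.
TEE = 1565 × 1.225 = 1917.125 kcal/day.
Required daily deficit = 0.75 × 7700 ÷ 7 = 825 kcal/day.
Target intake = 1917.125 − 825 = 1092.125 kcal/day.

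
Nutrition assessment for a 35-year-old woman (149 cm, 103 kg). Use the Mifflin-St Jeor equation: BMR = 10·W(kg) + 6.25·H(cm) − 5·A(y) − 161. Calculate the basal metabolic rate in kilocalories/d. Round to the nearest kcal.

Mifflin-St Jeor (female): BMR = 10(103) + 6.25(149) − 5(35) − 161 = 1030 + 931.25 − 175 − 161 = 1625.25 kcal/day.

1625 kilocalories/d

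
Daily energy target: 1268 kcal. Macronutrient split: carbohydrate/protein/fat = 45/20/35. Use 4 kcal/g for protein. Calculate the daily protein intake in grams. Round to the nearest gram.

Protein energy = 20% × 1268 = 253.6 kcal.
At 4 kcal/g: 253.6 ÷ 4 = 63.4 g.

63 g/day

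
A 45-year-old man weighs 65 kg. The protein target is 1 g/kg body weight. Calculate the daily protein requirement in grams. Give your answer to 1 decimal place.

Protein = 1 g/kg × 65 kg = 65 g/day.

65.0 g/day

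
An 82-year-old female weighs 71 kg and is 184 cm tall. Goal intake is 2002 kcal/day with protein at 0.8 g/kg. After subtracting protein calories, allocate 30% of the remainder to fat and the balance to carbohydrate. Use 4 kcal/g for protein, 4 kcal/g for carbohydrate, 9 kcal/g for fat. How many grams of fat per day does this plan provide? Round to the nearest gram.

Protein = 0.8 × 71 = 56.8 g → 56.8 × 4 = 227.2 kcal.
Non-protein calories = 2002 − 227.2 = 1774.8 kcal.
Fat: 30% × 1774.8 = 532.44 kcal; carbohydrate: 1242.36 kcal.
Fat: 532.44 kcal ÷ 9 kcal/g = 59.16 g.

59 g/day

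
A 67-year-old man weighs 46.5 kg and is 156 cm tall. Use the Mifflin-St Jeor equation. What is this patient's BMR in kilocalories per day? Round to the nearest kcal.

1110 kilocalories per day

Mifflin-St Jeor (male): BMR = 10(46.5) + 6.25(156) − 5(67) + 5 = 465 + 975 − 335 + 5 = 1110 kcal/day.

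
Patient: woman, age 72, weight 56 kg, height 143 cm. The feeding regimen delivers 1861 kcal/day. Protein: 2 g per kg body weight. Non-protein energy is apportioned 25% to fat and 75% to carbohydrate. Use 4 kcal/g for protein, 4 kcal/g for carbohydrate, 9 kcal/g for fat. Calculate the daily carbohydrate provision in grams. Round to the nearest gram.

265 g/day

Protein = 2 × 56 = 112 g → 112 × 4 = 448 kcal.
Non-protein calories = 1861 − 448 = 1413 kcal.
Fat: 25% × 1413 = 353.25 kcal; carbohydrate: 1059.75 kcal.
Carbohydrate: 1059.75 kcal ÷ 4 kcal/g = 264.9375 g.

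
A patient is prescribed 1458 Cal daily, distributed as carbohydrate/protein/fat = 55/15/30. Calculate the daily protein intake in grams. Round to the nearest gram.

Protein energy = 15% × 1458 = 218.7 kcal.
At 4 kcal/g: 218.7 ÷ 4 = 54.675 g.

55 g/day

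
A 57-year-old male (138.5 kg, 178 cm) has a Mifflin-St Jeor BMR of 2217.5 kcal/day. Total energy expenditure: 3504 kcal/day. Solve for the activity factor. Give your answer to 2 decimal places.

Activity factor = TEE ÷ BMR = 3504 ÷ 2217.5 = 1.58.

1.58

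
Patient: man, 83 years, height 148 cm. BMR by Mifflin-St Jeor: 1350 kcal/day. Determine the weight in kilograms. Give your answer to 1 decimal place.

83.5 kg

1350 = 10·W + 6.25(148) − 5(83) + 5
10·W = 1350 − 515 = 835, so W = 83.5 kg.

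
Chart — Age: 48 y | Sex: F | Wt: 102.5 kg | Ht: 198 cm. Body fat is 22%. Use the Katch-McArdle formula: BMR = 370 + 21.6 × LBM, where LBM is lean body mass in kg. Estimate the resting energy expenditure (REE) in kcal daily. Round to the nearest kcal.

2097 kcal daily

LBM = 102.5 × (1 − 0.22) = 79.95 kg. Katch-McArdle: BMR = 370 + 21.6 × 79.95 = 2096.92 kcal/day.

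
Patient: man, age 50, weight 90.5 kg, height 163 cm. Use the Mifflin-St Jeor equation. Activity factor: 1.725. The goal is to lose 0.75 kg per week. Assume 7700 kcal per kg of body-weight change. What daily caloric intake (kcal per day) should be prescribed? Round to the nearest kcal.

2071 kcal per day

Mifflin-St Jeor (male): BMR = 10(90.5) + 6.25(163) − 5(50) + 5 = 905 + 1018.75 − 250 + 5 = 1678.75 kcal/day.
TEE = 1678.75 × 1.725 = 2895.8438 kcal/day.
Required daily deficit = 0.75 × 7700 ÷ 7 = 825 kcal/day.
Target intake = 2895.8438 − 825 = 2070.8438 kcal/day.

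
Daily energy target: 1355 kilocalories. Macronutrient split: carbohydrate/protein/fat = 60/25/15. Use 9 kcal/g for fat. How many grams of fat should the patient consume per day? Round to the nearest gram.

23 g/day

Fat energy = 15% × 1355 = 203.25 kcal.
At 9 kcal/g: 203.25 ÷ 9 = 22.5833 g.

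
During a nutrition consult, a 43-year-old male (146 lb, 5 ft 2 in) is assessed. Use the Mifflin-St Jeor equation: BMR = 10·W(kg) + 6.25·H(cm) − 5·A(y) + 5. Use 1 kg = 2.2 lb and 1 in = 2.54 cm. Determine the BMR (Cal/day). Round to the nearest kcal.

Convert to metric: weight = 146 ÷ 2.2 = 66.3636 kg; height = (5×12 + 2) × 2.54 = 62 × 2.54 = 157.48 cm.
Mifflin-St Jeor (male): BMR = 10(66.3636) + 6.25(157.48) − 5(43) + 5 = 663.6364 + 984.25 − 215 + 5 = 1437.8864 kcal/day.

1438 Cal/day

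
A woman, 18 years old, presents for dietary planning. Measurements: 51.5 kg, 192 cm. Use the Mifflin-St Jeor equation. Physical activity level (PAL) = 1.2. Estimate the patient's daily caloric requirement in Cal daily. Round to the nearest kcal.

1757 Cal daily

Mifflin-St Jeor (female): BMR = 10(51.5) + 6.25(192) − 5(18) − 161 = 515 + 1200 − 90 − 161 = 1464 kcal/day.
TEE = BMR × activity factor = 1464 × 1.2 = 1756.8 kcal/day.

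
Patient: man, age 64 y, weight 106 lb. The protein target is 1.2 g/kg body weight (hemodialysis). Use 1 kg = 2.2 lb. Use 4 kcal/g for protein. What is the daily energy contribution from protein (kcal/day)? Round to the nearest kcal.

231 kcal/day

Weight in kg = 106 ÷ 2.2 = 48.1818 kg.
Protein = 1.2 g/kg × 48.1818 kg = 57.8182 g/day.
Protein energy = 57.8182 g × 4 kcal/g = 231.2727 kcal/day.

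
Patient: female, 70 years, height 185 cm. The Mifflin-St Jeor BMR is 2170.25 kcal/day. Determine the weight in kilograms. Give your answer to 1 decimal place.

2170.25 = 10·W + 6.25(185) − 5(70) − 161
10·W = 2170.25 − 645.25 = 1525, so W = 152.5 kg.

152.5 kg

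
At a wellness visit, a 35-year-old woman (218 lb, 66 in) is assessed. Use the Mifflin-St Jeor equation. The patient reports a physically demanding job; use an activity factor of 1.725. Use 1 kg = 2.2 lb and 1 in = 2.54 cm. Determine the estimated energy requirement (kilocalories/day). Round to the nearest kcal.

2937 kilocalories/day

Convert to metric: weight = 218 ÷ 2.2 = 99.0909 kg; height = 66 × 2.54 = 167.64 cm.
Mifflin-St Jeor (female): BMR = 10(99.0909) + 6.25(167.64) − 5(35) − 161 = 990.9091 + 1047.75 − 175 − 161 = 1702.6591 kcal/day.
TEE = BMR × activity factor = 1702.6591 × 1.725 = 2937.0869 kcal/day.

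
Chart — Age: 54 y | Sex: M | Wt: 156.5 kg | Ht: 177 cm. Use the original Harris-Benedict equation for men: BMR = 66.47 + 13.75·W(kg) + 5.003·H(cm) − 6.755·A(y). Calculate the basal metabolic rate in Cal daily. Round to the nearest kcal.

2739 Cal daily

Harris-Benedict: BMR = 66.47 + 13.75(156.5) + 5.003(177) − 6.755(54) = 2739.106 kcal/day.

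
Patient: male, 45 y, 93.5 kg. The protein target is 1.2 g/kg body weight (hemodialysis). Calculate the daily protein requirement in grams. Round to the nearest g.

112 g/day

Protein = 1.2 g/kg × 93.5 kg = 112.2 g/day.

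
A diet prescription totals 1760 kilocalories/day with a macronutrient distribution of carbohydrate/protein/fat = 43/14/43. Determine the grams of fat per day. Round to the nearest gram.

84 g/day

Fat energy = 43% × 1760 = 756.8 kcal.
At 9 kcal/g: 756.8 ÷ 9 = 84.0889 g.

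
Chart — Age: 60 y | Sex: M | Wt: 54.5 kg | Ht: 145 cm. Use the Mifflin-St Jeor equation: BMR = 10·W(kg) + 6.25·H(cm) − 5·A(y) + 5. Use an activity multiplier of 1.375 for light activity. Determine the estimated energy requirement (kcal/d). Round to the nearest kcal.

1590 kcal/d

Mifflin-St Jeor (male): BMR = 10(54.5) + 6.25(145) − 5(60) + 5 = 545 + 906.25 − 300 + 5 = 1156.25 kcal/day.
TEE = BMR × activity factor = 1156.25 × 1.375 = 1589.8438 kcal/day.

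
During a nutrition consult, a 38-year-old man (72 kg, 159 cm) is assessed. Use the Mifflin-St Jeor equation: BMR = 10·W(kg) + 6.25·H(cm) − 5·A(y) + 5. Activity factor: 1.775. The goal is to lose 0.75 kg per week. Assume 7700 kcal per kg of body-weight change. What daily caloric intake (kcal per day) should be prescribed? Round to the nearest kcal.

1889 kcal per day

Mifflin-St Jeor (male): BMR = 10(72) + 6.25(159) − 5(38) + 5 = 720 + 993.75 − 190 + 5 = 1528.75 kcal/day.
TEE = 1528.75 × 1.775 = 2713.5313 kcal/day.
Required daily deficit = 0.75 × 7700 ÷ 7 = 825 kcal/day.
Target intake = 2713.5313 − 825 = 1888.5313 kcal/day.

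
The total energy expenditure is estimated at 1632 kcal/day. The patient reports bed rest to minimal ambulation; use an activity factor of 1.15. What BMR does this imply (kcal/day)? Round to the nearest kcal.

BMR = TEE ÷ activity factor = 1632 ÷ 1.15 = 1419.1304 kcal/day.

1419 kcal/day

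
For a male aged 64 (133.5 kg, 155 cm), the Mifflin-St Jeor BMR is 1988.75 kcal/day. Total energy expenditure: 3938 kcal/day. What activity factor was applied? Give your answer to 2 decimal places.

1.98

Activity factor = TEE ÷ BMR = 3938 ÷ 1988.75 = 1.98.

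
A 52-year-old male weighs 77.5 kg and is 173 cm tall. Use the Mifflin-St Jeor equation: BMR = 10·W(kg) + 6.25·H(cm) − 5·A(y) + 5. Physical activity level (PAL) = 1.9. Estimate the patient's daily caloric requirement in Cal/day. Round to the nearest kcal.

3042 Cal/day

Mifflin-St Jeor (male): BMR = 10(77.5) + 6.25(173) − 5(52) + 5 = 775 + 1081.25 − 260 + 5 = 1601.25 kcal/day.
TEE = BMR × activity factor = 1601.25 × 1.9 = 3042.375 kcal/day.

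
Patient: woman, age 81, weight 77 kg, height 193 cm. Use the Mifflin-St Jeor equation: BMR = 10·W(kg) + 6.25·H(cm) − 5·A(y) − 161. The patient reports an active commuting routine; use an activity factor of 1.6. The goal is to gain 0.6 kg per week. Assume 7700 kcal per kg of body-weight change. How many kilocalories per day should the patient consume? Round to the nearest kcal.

Mifflin-St Jeor (female): BMR = 10(77) + 6.25(193) − 5(81) − 161 = 770 + 1206.25 − 405 − 161 = 1410.25 kcal/day.
TEE = 1410.25 × 1.6 = 2256.4 kcal/day.
Required daily surplus = 0.6 × 7700 ÷ 7 = 660 kcal/day.
Target intake = 2256.4 + 660 = 2916.4 kcal/day.

2916 kilocalories per day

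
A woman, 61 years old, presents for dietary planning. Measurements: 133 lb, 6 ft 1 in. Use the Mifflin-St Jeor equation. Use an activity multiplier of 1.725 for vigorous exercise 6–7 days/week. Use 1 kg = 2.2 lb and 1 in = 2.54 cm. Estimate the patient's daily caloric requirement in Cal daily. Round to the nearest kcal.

Convert to metric: weight = 133 ÷ 2.2 = 60.4545 kg; height = (6×12 + 1) × 2.54 = 73 × 2.54 = 185.42 cm.
Mifflin-St Jeor (female): BMR = 10(60.4545) + 6.25(185.42) − 5(61) − 161 = 604.5455 + 1158.875 − 305 − 161 = 1297.4205 kcal/day.
TEE = BMR × activity factor = 1297.4205 × 1.725 = 2238.0503 kcal/day.

2238 Cal daily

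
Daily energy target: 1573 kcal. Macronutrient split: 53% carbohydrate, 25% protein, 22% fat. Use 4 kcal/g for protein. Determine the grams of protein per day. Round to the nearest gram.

Protein energy = 25% × 1573 = 393.25 kcal.
At 4 kcal/g: 393.25 ÷ 4 = 98.3125 g.

98 g/day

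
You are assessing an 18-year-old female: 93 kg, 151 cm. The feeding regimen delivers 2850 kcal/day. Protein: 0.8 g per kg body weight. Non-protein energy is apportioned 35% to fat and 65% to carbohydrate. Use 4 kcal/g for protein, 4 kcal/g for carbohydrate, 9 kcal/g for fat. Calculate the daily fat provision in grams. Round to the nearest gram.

Protein = 0.8 × 93 = 74.4 g → 74.4 × 4 = 297.6 kcal.
Non-protein calories = 2850 − 297.6 = 2552.4 kcal.
Fat: 35% × 2552.4 = 893.34 kcal; carbohydrate: 1659.06 kcal.
Fat: 893.34 kcal ÷ 9 kcal/g = 99.26 g.

99 g/day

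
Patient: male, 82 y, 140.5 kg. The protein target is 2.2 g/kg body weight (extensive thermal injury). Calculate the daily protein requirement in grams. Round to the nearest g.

309 g/day

Protein = 2.2 g/kg × 140.5 kg = 309.1 g/day.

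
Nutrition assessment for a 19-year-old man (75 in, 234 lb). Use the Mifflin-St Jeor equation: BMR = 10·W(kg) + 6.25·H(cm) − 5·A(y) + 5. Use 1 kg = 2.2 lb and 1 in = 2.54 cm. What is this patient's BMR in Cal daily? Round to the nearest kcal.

2164 Cal daily

Convert to metric: weight = 234 ÷ 2.2 = 106.3636 kg; height = 75 × 2.54 = 190.5 cm.
Mifflin-St Jeor (male): BMR = 10(106.3636) + 6.25(190.5) − 5(19) + 5 = 1063.6364 + 1190.625 − 95 + 5 = 2164.2614 kcal/day.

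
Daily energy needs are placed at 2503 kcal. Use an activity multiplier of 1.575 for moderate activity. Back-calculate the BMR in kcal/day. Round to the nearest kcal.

BMR = TEE ÷ activity factor = 2503 ÷ 1.575 = 1589.2063 kcal/day.

1589 kcal/day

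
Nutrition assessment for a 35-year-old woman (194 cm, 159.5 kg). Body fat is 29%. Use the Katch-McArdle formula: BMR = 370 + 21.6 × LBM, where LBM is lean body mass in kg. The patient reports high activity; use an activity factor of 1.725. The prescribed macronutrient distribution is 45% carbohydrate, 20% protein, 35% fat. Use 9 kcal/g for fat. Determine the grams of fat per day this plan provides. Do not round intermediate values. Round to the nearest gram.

LBM = 159.5 × (1 − 0.29) = 113.245 kg. Katch-McArdle: BMR = 370 + 21.6 × 113.245 = 2816.092 kcal/day.
TEE = 2816.092 × 1.725 = 4857.7587 kcal/day.
Fat energy = 35% × 4857.7587 = 1700.2155 kcal.
Fat = 1700.2155 ÷ 9 kcal/g = 188.9128 g.

189 g/day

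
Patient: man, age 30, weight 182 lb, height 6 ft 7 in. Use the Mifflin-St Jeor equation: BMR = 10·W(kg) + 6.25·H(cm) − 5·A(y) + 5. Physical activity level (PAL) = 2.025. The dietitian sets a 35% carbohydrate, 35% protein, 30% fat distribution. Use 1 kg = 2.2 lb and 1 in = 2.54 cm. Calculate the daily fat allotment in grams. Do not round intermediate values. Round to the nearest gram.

131 g/day

Convert to metric: weight = 182 ÷ 2.2 = 82.7273 kg; height = (6×12 + 7) × 2.54 = 79 × 2.54 = 200.66 cm.
Mifflin-St Jeor (male): BMR = 10(82.7273) + 6.25(200.66) − 5(30) + 5 = 827.2727 + 1254.125 − 150 + 5 = 1936.3977 kcal/day.
TEE = 1936.3977 × 2.025 = 3921.2054 kcal/day.
Fat energy = 30% × 3921.2054 = 1176.3616 kcal.
Fat = 1176.3616 ÷ 9 kcal/g = 130.7068 g.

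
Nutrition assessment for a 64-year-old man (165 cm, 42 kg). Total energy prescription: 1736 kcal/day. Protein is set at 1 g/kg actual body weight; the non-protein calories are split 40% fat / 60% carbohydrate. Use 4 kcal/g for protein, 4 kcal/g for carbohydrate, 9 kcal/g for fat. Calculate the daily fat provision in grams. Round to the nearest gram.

70 g/day

Protein = 1 × 42 = 42 g → 42 × 4 = 168 kcal.
Non-protein calories = 1736 − 168 = 1568 kcal.
Fat: 40% × 1568 = 627.2 kcal; carbohydrate: 940.8 kcal.
Fat: 627.2 kcal ÷ 9 kcal/g = 69.6889 g.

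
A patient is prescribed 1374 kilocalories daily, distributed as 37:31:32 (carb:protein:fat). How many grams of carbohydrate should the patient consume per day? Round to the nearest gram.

Carbohydrate energy = 37% × 1374 = 508.38 kcal.
At 4 kcal/g: 508.38 ÷ 4 = 127.095 g.

127 g/day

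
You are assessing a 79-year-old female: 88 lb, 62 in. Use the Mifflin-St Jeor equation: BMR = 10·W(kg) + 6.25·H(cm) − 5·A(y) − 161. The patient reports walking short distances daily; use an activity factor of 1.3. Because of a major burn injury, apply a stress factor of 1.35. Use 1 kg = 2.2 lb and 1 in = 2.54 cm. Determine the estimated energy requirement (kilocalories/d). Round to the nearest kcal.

1454 kilocalories/d

Convert to metric: weight = 88 ÷ 2.2 = 40 kg; height = 62 × 2.54 = 157.48 cm.
Mifflin-St Jeor (female): BMR = 10(40) + 6.25(157.48) − 5(79) − 161 = 400 + 984.25 − 395 − 161 = 828.25 kcal/day.
TEE = BMR × activity factor = 828.25 × 1.3 = 1076.725 kcal/day.
Apply stress factor: 1076.725 × 1.35 = 1453.5788 kcal/day.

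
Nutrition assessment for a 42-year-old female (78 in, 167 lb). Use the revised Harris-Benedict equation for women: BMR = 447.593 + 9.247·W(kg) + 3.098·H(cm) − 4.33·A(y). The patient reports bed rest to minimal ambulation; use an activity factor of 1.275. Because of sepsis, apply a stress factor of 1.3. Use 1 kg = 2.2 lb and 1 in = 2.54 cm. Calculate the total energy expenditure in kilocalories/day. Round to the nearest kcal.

Convert to metric: weight = 167 ÷ 2.2 = 75.9091 kg; height = 78 × 2.54 = 198.12 cm.
Harris-Benedict: BMR = 447.593 + 9.247(75.9091) + 3.098(198.12) − 4.33(42) = 1581.4401 kcal/day.
TEE = BMR × activity factor = 1581.4401 × 1.275 = 2016.3362 kcal/day.
Apply stress factor: 2016.3362 × 1.3 = 2621.237 kcal/day.

2621 kilocalories/day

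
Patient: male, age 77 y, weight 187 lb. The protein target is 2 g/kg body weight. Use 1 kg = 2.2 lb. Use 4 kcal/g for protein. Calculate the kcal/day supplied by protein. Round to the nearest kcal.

Weight in kg = 187 ÷ 2.2 = 85 kg.
Protein = 2 g/kg × 85 kg = 170 g/day.
Protein energy = 170 g × 4 kcal/g = 680 kcal/day.

680 kcal/day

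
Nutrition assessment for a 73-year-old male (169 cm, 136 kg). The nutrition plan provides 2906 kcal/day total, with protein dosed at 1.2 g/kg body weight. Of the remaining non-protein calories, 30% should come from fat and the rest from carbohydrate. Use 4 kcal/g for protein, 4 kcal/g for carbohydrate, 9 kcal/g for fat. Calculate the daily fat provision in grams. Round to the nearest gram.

75 g/day

Protein = 1.2 × 136 = 163.2 g → 163.2 × 4 = 652.8 kcal.
Non-protein calories = 2906 − 652.8 = 2253.2 kcal.
Fat: 30% × 2253.2 = 675.96 kcal; carbohydrate: 1577.24 kcal.
Fat: 675.96 kcal ÷ 9 kcal/g = 75.1067 g.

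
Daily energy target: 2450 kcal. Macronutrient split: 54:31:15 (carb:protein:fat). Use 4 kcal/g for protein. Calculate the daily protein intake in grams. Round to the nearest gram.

190 g/day

Protein energy = 31% × 2450 = 759.5 kcal.
At 4 kcal/g: 759.5 ÷ 4 = 189.875 g.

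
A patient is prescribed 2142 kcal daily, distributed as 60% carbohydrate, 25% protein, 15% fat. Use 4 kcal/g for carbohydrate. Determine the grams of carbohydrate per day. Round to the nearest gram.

Carbohydrate energy = 60% × 2142 = 1285.2 kcal.
At 4 kcal/g: 1285.2 ÷ 4 = 321.3 g.

321 g/day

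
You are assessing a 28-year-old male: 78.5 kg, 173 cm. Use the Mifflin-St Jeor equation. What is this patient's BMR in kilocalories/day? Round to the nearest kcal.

1731 kilocalories/day

Mifflin-St Jeor (male): BMR = 10(78.5) + 6.25(173) − 5(28) + 5 = 785 + 1081.25 − 140 + 5 = 1731.25 kcal/day.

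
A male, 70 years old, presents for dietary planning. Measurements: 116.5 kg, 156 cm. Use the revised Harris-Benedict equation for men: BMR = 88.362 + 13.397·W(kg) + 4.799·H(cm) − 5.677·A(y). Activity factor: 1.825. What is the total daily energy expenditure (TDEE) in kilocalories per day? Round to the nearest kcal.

3651 kilocalories per day

Harris-Benedict: BMR = 88.362 + 13.397(116.5) + 4.799(156) − 5.677(70) = 2000.3665 kcal/day.
TEE = BMR × activity factor = 2000.3665 × 1.825 = 3650.6689 kcal/day.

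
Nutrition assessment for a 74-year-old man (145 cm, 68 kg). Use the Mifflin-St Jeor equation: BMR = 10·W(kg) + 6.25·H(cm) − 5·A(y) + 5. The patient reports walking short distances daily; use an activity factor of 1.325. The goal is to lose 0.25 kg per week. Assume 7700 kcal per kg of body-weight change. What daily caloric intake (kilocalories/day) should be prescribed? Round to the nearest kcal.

Mifflin-St Jeor (male): BMR = 10(68) + 6.25(145) − 5(74) + 5 = 680 + 906.25 − 370 + 5 = 1221.25 kcal/day.
TEE = 1221.25 × 1.325 = 1618.1563 kcal/day.
Required daily deficit = 0.25 × 7700 ÷ 7 = 275 kcal/day.
Target intake = 1618.1563 − 275 = 1343.1563 kcal/day.

1343 kilocalories/day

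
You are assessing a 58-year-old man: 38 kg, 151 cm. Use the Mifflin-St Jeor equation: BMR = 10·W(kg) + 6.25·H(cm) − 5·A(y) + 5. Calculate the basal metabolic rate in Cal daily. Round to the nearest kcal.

1039 Cal daily

Mifflin-St Jeor (male): BMR = 10(38) + 6.25(151) − 5(58) + 5 = 380 + 943.75 − 290 + 5 = 1038.75 kcal/day.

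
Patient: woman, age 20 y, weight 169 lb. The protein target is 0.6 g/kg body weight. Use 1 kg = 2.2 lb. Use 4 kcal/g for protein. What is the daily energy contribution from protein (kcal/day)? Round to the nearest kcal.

184 kcal/day

Weight in kg = 169 ÷ 2.2 = 76.8182 kg.
Protein = 0.6 g/kg × 76.8182 kg = 46.0909 g/day.
Protein energy = 46.0909 g × 4 kcal/g = 184.3636 kcal/day.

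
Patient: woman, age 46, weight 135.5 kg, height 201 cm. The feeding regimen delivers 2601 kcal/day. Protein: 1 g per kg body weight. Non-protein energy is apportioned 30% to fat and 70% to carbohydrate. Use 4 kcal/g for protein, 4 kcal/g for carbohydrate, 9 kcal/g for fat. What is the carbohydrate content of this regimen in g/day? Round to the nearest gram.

Protein = 1 × 135.5 = 135.5 g → 135.5 × 4 = 542 kcal.
Non-protein calories = 2601 − 542 = 2059 kcal.
Fat: 30% × 2059 = 617.7 kcal; carbohydrate: 1441.3 kcal.
Carbohydrate: 1441.3 kcal ÷ 4 kcal/g = 360.325 g.

360 g/day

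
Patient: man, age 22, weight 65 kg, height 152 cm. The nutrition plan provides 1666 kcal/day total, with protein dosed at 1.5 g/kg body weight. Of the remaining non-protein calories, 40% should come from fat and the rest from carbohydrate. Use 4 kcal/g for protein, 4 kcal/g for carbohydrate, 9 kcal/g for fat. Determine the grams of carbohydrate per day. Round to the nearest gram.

191 g/day

Protein = 1.5 × 65 = 97.5 g → 97.5 × 4 = 390 kcal.
Non-protein calories = 1666 − 390 = 1276 kcal.
Fat: 40% × 1276 = 510.4 kcal; carbohydrate: 765.6 kcal.
Carbohydrate: 765.6 kcal ÷ 4 kcal/g = 191.4 g.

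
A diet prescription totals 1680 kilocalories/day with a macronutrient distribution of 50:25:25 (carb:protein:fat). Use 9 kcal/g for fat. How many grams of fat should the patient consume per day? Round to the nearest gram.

47 g/day

Fat energy = 25% × 1680 = 420 kcal.
At 9 kcal/g: 420 ÷ 9 = 46.6667 g.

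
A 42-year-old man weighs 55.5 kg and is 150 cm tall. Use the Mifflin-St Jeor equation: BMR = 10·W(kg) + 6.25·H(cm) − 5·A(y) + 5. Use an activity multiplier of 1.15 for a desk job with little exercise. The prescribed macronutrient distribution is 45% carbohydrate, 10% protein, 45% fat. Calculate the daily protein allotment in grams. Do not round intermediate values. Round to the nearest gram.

37 g/day

Mifflin-St Jeor (male): BMR = 10(55.5) + 6.25(150) − 5(42) + 5 = 555 + 937.5 − 210 + 5 = 1287.5 kcal/day.
TEE = 1287.5 × 1.15 = 1480.625 kcal/day.
Protein energy = 10% × 1480.625 = 148.0625 kcal.
Protein = 148.0625 ÷ 4 kcal/g = 37.0156 g.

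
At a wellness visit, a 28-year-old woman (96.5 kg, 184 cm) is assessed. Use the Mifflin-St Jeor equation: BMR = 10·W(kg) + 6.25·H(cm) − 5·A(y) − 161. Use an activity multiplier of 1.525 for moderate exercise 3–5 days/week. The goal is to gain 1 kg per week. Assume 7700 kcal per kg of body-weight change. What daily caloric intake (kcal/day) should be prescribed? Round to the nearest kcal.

Mifflin-St Jeor (female): BMR = 10(96.5) + 6.25(184) − 5(28) − 161 = 965 + 1150 − 140 − 161 = 1814 kcal/day.
TEE = 1814 × 1.525 = 2766.35 kcal/day.
Required daily surplus = 1 × 7700 ÷ 7 = 1100 kcal/day.
Target intake = 2766.35 + 1100 = 3866.35 kcal/day.

3866 kcal/day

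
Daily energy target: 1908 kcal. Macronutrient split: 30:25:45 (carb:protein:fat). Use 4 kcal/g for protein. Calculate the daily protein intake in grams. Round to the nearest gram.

119 g/day

Protein energy = 25% × 1908 = 477 kcal.
At 4 kcal/g: 477 ÷ 4 = 119.25 g.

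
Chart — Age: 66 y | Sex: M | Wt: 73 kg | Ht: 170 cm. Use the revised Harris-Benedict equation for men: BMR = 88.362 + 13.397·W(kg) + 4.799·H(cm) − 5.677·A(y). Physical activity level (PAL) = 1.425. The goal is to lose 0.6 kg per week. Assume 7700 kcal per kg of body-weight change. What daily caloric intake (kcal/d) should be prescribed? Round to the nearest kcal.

Harris-Benedict: BMR = 88.362 + 13.397(73) + 4.799(170) − 5.677(66) = 1507.491 kcal/day.
TEE = 1507.491 × 1.425 = 2148.1747 kcal/day.
Required daily deficit = 0.6 × 7700 ÷ 7 = 660 kcal/day.
Target intake = 2148.1747 − 660 = 1488.1747 kcal/day.

1488 kcal/d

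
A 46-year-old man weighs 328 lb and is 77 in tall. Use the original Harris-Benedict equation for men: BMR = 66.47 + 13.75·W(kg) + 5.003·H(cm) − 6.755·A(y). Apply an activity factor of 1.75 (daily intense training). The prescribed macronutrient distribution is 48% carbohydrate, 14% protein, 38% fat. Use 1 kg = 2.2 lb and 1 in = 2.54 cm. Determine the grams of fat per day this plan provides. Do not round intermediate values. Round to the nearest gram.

206 g/day

Convert to metric: weight = 328 ÷ 2.2 = 149.0909 kg; height = 77 × 2.54 = 195.58 cm.
Harris-Benedict: BMR = 66.47 + 13.75(149.0909) + 5.003(195.58) − 6.755(46) = 2784.2267 kcal/day.
TEE = 2784.2267 × 1.75 = 4872.3968 kcal/day.
Fat energy = 38% × 4872.3968 = 1851.5108 kcal.
Fat = 1851.5108 ÷ 9 kcal/g = 205.7234 g.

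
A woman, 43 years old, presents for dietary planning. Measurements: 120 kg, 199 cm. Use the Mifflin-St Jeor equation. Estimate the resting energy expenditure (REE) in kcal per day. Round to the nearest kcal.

Mifflin-St Jeor (female): BMR = 10(120) + 6.25(199) − 5(43) − 161 = 1200 + 1243.75 − 215 − 161 = 2067.75 kcal/day.

2068 kcal per day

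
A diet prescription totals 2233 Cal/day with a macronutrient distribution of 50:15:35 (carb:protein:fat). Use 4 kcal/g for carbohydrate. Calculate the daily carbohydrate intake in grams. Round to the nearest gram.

Carbohydrate energy = 50% × 2233 = 1116.5 kcal.
At 4 kcal/g: 1116.5 ÷ 4 = 279.125 g.

279 g/day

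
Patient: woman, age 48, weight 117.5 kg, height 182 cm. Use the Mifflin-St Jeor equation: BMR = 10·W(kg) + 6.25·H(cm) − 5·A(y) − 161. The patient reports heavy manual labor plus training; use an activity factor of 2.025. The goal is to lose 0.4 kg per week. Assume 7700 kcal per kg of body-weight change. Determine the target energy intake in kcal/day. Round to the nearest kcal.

3431 kcal/day

Mifflin-St Jeor (female): BMR = 10(117.5) + 6.25(182) − 5(48) − 161 = 1175 + 1137.5 − 240 − 161 = 1911.5 kcal/day.
TEE = 1911.5 × 2.025 = 3870.7875 kcal/day.
Required daily deficit = 0.4 × 7700 ÷ 7 = 440 kcal/day.
Target intake = 3870.7875 − 440 = 3430.7875 kcal/day.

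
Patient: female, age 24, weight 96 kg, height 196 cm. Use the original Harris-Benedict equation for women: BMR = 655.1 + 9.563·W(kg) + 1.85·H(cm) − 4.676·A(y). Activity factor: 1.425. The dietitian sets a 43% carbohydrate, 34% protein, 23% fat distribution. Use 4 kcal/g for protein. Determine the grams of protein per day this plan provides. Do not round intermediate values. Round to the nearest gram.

221 g/day

Harris-Benedict: BMR = 655.1 + 9.563(96) + 1.85(196) − 4.676(24) = 1823.524 kcal/day.
TEE = 1823.524 × 1.425 = 2598.5217 kcal/day.
Protein energy = 34% × 2598.5217 = 883.4974 kcal.
Protein = 883.4974 ÷ 4 kcal/g = 220.8743 g.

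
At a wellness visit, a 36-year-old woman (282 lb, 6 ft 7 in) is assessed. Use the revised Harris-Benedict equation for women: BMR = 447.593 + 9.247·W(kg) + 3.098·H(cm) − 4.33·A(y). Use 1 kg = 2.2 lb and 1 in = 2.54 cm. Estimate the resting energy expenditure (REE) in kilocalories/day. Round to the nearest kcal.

2099 kilocalories/day

Convert to metric: weight = 282 ÷ 2.2 = 128.1818 kg; height = (6×12 + 7) × 2.54 = 79 × 2.54 = 200.66 cm.
Harris-Benedict: BMR = 447.593 + 9.247(128.1818) + 3.098(200.66) − 4.33(36) = 2098.655 kcal/day.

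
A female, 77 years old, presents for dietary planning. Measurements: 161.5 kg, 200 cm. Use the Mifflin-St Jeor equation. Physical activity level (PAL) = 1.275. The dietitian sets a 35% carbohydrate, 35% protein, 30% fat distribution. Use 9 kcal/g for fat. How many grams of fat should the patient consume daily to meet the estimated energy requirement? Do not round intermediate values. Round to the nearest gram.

Mifflin-St Jeor (female): BMR = 10(161.5) + 6.25(200) − 5(77) − 161 = 1615 + 1250 − 385 − 161 = 2319 kcal/day.
TEE = 2319 × 1.275 = 2956.725 kcal/day.
Fat energy = 30% × 2956.725 = 887.0175 kcal.
Fat = 887.0175 ÷ 9 kcal/g = 98.5575 g.

99 g/day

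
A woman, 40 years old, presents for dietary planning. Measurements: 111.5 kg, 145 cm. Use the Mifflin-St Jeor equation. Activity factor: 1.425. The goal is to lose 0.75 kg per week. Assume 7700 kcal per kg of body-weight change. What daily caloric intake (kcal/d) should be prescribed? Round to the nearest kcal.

Mifflin-St Jeor (female): BMR = 10(111.5) + 6.25(145) − 5(40) − 161 = 1115 + 906.25 − 200 − 161 = 1660.25 kcal/day.
TEE = 1660.25 × 1.425 = 2365.8563 kcal/day.
Required daily deficit = 0.75 × 7700 ÷ 7 = 825 kcal/day.
Target intake = 2365.8563 − 825 = 1540.8563 kcal/day.

1541 kcal/d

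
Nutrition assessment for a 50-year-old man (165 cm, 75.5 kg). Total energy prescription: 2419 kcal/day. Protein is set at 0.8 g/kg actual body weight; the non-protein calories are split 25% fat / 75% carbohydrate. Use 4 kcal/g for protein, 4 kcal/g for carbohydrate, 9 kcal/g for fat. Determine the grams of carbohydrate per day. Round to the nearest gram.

Protein = 0.8 × 75.5 = 60.4 g → 60.4 × 4 = 241.6 kcal.
Non-protein calories = 2419 − 241.6 = 2177.4 kcal.
Fat: 25% × 2177.4 = 544.35 kcal; carbohydrate: 1633.05 kcal.
Carbohydrate: 1633.05 kcal ÷ 4 kcal/g = 408.2625 g.

408 g/day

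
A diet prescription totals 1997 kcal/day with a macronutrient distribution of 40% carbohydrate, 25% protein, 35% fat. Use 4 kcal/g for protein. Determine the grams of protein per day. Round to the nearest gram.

Protein energy = 25% × 1997 = 499.25 kcal.
At 4 kcal/g: 499.25 ÷ 4 = 124.8125 g.

125 g/day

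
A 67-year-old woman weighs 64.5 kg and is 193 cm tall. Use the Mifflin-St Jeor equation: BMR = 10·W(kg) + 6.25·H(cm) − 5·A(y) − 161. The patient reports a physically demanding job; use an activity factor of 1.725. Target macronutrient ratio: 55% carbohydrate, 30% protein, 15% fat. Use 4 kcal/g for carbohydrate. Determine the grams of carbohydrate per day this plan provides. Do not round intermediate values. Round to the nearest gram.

Mifflin-St Jeor (female): BMR = 10(64.5) + 6.25(193) − 5(67) − 161 = 645 + 1206.25 − 335 − 161 = 1355.25 kcal/day.
TEE = 1355.25 × 1.725 = 2337.8063 kcal/day.
Carbohydrate energy = 55% × 2337.8063 = 1285.7934 kcal.
Carbohydrate = 1285.7934 ÷ 4 kcal/g = 321.4484 g.

321 g/day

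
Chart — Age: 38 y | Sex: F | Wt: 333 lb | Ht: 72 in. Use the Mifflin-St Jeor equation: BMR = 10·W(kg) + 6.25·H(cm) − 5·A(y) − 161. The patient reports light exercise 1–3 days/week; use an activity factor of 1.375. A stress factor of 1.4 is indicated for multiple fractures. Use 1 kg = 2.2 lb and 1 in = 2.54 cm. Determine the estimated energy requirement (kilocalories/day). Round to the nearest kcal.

Convert to metric: weight = 333 ÷ 2.2 = 151.3636 kg; height = 72 × 2.54 = 182.88 cm.
Mifflin-St Jeor (female): BMR = 10(151.3636) + 6.25(182.88) − 5(38) − 161 = 1513.6364 + 1143 − 190 − 161 = 2305.6364 kcal/day.
TEE = BMR × activity factor = 2305.6364 × 1.375 = 3170.25 kcal/day.
Apply stress factor: 3170.25 × 1.4 = 4438.35 kcal/day.

4438 kilocalories/day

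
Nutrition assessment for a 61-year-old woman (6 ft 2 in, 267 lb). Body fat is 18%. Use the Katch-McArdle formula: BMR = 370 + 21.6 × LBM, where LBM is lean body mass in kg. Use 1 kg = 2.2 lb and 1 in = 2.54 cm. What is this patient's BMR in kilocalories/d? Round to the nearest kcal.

2520 kilocalories/d

Convert to metric: weight = 267 ÷ 2.2 = 121.3636 kg; height = (6×12 + 2) × 2.54 = 74 × 2.54 = 187.96 cm.
LBM = 121.3636 × (1 − 0.18) = 99.5182 kg. Katch-McArdle: BMR = 370 + 21.6 × 99.5182 = 2519.5927 kcal/day.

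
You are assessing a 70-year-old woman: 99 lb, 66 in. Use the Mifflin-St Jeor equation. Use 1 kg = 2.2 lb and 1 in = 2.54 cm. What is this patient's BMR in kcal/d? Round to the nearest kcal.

Convert to metric: weight = 99 ÷ 2.2 = 45 kg; height = 66 × 2.54 = 167.64 cm.
Mifflin-St Jeor (female): BMR = 10(45) + 6.25(167.64) − 5(70) − 161 = 450 + 1047.75 − 350 − 161 = 986.75 kcal/day.

987 kcal/d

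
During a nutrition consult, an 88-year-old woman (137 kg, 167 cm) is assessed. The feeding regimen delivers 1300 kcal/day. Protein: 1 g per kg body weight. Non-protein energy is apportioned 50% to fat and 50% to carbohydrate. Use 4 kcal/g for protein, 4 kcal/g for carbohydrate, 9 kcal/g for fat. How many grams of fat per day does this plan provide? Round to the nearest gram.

Protein = 1 × 137 = 137 g → 137 × 4 = 548 kcal.
Non-protein calories = 1300 − 548 = 752 kcal.
Fat: 50% × 752 = 376 kcal; carbohydrate: 376 kcal.
Fat: 376 kcal ÷ 9 kcal/g = 41.7778 g.

42 g/day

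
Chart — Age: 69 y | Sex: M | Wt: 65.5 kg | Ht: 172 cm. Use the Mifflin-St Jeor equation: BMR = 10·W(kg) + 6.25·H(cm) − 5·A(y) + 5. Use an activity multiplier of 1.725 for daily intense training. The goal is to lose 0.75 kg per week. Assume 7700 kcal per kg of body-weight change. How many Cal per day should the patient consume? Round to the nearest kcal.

1573 Cal per day

Mifflin-St Jeor (male): BMR = 10(65.5) + 6.25(172) − 5(69) + 5 = 655 + 1075 − 345 + 5 = 1390 kcal/day.
TEE = 1390 × 1.725 = 2397.75 kcal/day.
Required daily deficit = 0.75 × 7700 ÷ 7 = 825 kcal/day.
Target intake = 2397.75 − 825 = 1572.75 kcal/day.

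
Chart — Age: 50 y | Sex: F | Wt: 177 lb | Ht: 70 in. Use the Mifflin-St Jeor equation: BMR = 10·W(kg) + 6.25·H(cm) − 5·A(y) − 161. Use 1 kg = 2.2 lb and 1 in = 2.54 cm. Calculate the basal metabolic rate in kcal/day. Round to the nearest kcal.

1505 kcal/day

Convert to metric: weight = 177 ÷ 2.2 = 80.4545 kg; height = 70 × 2.54 = 177.8 cm.
Mifflin-St Jeor (female): BMR = 10(80.4545) + 6.25(177.8) − 5(50) − 161 = 804.5455 + 1111.25 − 250 − 161 = 1504.7955 kcal/day.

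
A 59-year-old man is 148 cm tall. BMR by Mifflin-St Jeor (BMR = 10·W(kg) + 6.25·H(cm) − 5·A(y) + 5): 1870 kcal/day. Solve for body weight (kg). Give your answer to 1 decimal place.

1870 = 10·W + 6.25(148) − 5(59) + 5
10·W = 1870 − 635 = 1235, so W = 123.5 kg.

123.5 kg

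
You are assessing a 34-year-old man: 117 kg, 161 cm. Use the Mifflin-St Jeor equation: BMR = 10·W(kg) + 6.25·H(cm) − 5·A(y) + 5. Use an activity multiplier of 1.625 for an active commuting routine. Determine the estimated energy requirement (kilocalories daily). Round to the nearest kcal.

Mifflin-St Jeor (male): BMR = 10(117) + 6.25(161) − 5(34) + 5 = 1170 + 1006.25 − 170 + 5 = 2011.25 kcal/day.
TEE = BMR × activity factor = 2011.25 × 1.625 = 3268.2813 kcal/day.

3268 kilocalories daily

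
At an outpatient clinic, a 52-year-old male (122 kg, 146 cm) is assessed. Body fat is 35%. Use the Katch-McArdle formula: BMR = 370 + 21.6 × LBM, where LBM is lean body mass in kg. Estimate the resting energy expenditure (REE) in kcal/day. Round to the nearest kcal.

2083 kcal/day

LBM = 122 × (1 − 0.35) = 79.3 kg. Katch-McArdle: BMR = 370 + 21.6 × 79.3 = 2082.88 kcal/day.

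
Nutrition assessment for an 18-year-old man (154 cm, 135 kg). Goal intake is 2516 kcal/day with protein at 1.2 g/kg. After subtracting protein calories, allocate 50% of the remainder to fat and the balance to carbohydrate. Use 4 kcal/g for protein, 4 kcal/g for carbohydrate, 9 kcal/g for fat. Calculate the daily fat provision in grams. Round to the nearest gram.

Protein = 1.2 × 135 = 162 g → 162 × 4 = 648 kcal.
Non-protein calories = 2516 − 648 = 1868 kcal.
Fat: 50% × 1868 = 934 kcal; carbohydrate: 934 kcal.
Fat: 934 kcal ÷ 9 kcal/g = 103.7778 g.

104 g/day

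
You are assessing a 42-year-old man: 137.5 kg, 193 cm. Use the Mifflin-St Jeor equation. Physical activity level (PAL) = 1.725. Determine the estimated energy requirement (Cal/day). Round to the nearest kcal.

Mifflin-St Jeor (male): BMR = 10(137.5) + 6.25(193) − 5(42) + 5 = 1375 + 1206.25 − 210 + 5 = 2376.25 kcal/day.
TEE = BMR × activity factor = 2376.25 × 1.725 = 4099.0313 kcal/day.

4099 Cal/day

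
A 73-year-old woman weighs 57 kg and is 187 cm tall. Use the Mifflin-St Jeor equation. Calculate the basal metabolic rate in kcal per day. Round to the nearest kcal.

Mifflin-St Jeor (female): BMR = 10(57) + 6.25(187) − 5(73) − 161 = 570 + 1168.75 − 365 − 161 = 1212.75 kcal/day.

1213 kcal per day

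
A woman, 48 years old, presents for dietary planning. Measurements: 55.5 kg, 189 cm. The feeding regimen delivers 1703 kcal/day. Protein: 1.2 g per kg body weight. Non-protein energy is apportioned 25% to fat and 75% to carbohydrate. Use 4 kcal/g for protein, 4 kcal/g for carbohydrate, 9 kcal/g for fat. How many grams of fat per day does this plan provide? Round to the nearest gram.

Protein = 1.2 × 55.5 = 66.6 g → 66.6 × 4 = 266.4 kcal.
Non-protein calories = 1703 − 266.4 = 1436.6 kcal.
Fat: 25% × 1436.6 = 359.15 kcal; carbohydrate: 1077.45 kcal.
Fat: 359.15 kcal ÷ 9 kcal/g = 39.9056 g.

40 g/day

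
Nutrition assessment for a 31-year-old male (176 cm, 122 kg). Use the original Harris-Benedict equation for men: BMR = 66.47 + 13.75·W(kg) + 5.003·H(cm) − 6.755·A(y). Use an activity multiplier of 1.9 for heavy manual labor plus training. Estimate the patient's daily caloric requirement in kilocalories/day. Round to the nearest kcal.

Harris-Benedict: BMR = 66.47 + 13.75(122) + 5.003(176) − 6.755(31) = 2415.093 kcal/day.
TEE = BMR × activity factor = 2415.093 × 1.9 = 4588.6767 kcal/day.

4589 kilocalories/day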